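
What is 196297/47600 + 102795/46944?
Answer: 293916841/46552800 ≈ 6.3136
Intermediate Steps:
196297/47600 + 102795/46944 = 196297*(1/47600) + 102795*(1/46944) = 196297/47600 + 34265/15648 = 293916841/46552800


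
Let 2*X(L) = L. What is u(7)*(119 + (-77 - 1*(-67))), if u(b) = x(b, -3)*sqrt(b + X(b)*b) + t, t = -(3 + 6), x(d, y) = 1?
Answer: -981 + 327*sqrt(14)/2 ≈ -369.24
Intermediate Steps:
X(L) = L/2
t = -9 (t = -1*9 = -9)
u(b) = -9 + sqrt(b + b**2/2) (u(b) = 1*sqrt(b + (b/2)*b) - 9 = 1*sqrt(b + b**2/2) - 9 = sqrt(b + b**2/2) - 9 = -9 + sqrt(b + b**2/2))
u(7)*(119 + (-77 - 1*(-67))) = (-9 + sqrt(2)*sqrt(7*(2 + 7))/2)*(119 + (-77 - 1*(-67))) = (-9 + sqrt(2)*sqrt(7*9)/2)*(119 + (-77 + 67)) = (-9 + sqrt(2)*sqrt(63)/2)*(119 - 10) = (-9 + sqrt(2)*(3*sqrt(7))/2)*109 = (-9 + 3*sqrt(14)/2)*109 = -981 + 327*sqrt(14)/2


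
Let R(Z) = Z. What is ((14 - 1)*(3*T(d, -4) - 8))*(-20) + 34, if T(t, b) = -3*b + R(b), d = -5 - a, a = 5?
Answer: -4126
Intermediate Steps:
d = -10 (d = -5 - 1*5 = -5 - 5 = -10)
T(t, b) = -2*b (T(t, b) = -3*b + b = -2*b)
((14 - 1)*(3*T(d, -4) - 8))*(-20) + 34 = ((14 - 1)*(3*(-2*(-4)) - 8))*(-20) + 34 = (13*(3*8 - 8))*(-20) + 34 = (13*(24 - 8))*(-20) + 34 = (13*16)*(-20) + 34 = 208*(-20) + 34 = -4160 + 34 = -4126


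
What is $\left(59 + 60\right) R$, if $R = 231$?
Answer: $27489$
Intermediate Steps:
$\left(59 + 60\right) R = \left(59 + 60\right) 231 = 119 \cdot 231 = 27489$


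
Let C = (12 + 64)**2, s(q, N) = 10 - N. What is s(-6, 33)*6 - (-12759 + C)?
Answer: 6845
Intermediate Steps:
C = 5776 (C = 76**2 = 5776)
s(-6, 33)*6 - (-12759 + C) = (10 - 1*33)*6 - (-12759 + 5776) = (10 - 33)*6 - 1*(-6983) = -23*6 + 6983 = -138 + 6983 = 6845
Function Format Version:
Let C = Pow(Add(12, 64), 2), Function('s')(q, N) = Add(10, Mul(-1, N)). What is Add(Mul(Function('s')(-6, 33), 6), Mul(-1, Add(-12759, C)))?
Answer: 6845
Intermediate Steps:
C = 5776 (C = Pow(76, 2) = 5776)
Add(Mul(Function('s')(-6, 33), 6), Mul(-1, Add(-12759, C))) = Add(Mul(Add(10, Mul(-1, 33)), 6), Mul(-1, Add(-12759, 5776))) = Add(Mul(Add(10, -33), 6), Mul(-1, -6983)) = Add(Mul(-23, 6), 6983) = Add(-138, 6983) = 6845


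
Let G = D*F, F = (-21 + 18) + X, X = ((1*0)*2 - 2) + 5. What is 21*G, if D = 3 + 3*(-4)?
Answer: 0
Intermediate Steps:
X = 3 (X = (0*2 - 2) + 5 = (0 - 2) + 5 = -2 + 5 = 3)
D = -9 (D = 3 - 12 = -9)
F = 0 (F = (-21 + 18) + 3 = -3 + 3 = 0)
G = 0 (G = -9*0 = 0)
21*G = 21*0 = 0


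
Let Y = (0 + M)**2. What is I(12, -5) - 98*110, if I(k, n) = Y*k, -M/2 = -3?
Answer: -10348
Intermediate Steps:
M = 6 (M = -2*(-3) = 6)
Y = 36 (Y = (0 + 6)**2 = 6**2 = 36)
I(k, n) = 36*k
I(12, -5) - 98*110 = 36*12 - 98*110 = 432 - 10780 = -10348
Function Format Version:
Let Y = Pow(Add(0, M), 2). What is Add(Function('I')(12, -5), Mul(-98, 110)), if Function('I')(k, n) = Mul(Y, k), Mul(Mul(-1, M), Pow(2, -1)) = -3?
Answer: -10348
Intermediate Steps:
M = 6 (M = Mul(-2, -3) = 6)
Y = 36 (Y = Pow(Add(0, 6), 2) = Pow(6, 2) = 36)
Function('I')(k, n) = Mul(36, k)
Add(Function('I')(12, -5), Mul(-98, 110)) = Add(Mul(36, 12), Mul(-98, 110)) = Add(432, -10780) = -10348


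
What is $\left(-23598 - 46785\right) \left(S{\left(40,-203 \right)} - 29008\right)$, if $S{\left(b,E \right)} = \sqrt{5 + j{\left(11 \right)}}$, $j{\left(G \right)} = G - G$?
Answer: $2041670064 - 70383 \sqrt{5} \approx 2.0415 \cdot 10^{9}$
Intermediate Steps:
$j{\left(G \right)} = 0$
$S{\left(b,E \right)} = \sqrt{5}$ ($S{\left(b,E \right)} = \sqrt{5 + 0} = \sqrt{5}$)
$\left(-23598 - 46785\right) \left(S{\left(40,-203 \right)} - 29008\right) = \left(-23598 - 46785\right) \left(\sqrt{5} - 29008\right) = - 70383 \left(-29008 + \sqrt{5}\right) = 2041670064 - 70383 \sqrt{5}$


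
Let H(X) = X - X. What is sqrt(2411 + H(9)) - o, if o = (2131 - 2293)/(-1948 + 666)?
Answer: -81/641 + sqrt(2411) ≈ 48.976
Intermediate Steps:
o = 81/641 (o = -162/(-1282) = -162*(-1/1282) = 81/641 ≈ 0.12636)
H(X) = 0
sqrt(2411 + H(9)) - o = sqrt(2411 + 0) - 1*81/641 = sqrt(2411) - 81/641 = -81/641 + sqrt(2411)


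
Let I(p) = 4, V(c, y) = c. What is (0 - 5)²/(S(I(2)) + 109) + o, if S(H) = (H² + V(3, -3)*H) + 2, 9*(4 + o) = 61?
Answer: 3700/1251 ≈ 2.9576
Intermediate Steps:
o = 25/9 (o = -4 + (⅑)*61 = -4 + 61/9 = 25/9 ≈ 2.7778)
S(H) = 2 + H² + 3*H (S(H) = (H² + 3*H) + 2 = 2 + H² + 3*H)
(0 - 5)²/(S(I(2)) + 109) + o = (0 - 5)²/((2 + 4² + 3*4) + 109) + 25/9 = (-5)²/((2 + 16 + 12) + 109) + 25/9 = 25/(30 + 109) + 25/9 = 25/139 + 25/9 = 3700/1251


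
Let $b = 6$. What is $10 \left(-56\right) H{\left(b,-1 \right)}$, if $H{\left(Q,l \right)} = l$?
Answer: $560$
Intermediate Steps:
$10 \left(-56\right) H{\left(b,-1 \right)} = 10 \left(-56\right) \left(-1\right) = \left(-560\right) \left(-1\right) = 560$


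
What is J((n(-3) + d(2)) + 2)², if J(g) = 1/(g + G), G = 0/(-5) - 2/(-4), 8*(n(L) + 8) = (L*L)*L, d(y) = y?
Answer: 64/3025 ≈ 0.021157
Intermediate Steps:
n(L) = -8 + L³/8 (n(L) = -8 + ((L*L)*L)/8 = -8 + (L²*L)/8 = -8 + L³/8)
G = ½ (G = 0*(-⅕) - 2*(-¼) = 0 + ½ = ½ ≈ 0.50000)
J(g) = 1/(½ + g) (J(g) = 1/(g + ½) = 1/(½ + g))
J((n(-3) + d(2)) + 2)² = (2/(1 + 2*(((-8 + (⅛)*(-3)³) + 2) + 2)))² = (2/(1 + 2*(((-8 + (⅛)*(-27)) + 2) + 2)))² = (2/(1 + 2*(((-8 - 27/8) + 2) + 2)))² = (2/(1 + 2*((-91/8 + 2) + 2)))² = (2/(1 + 2*(-75/8 + 2)))² = (2/(1 + 2*(-59/8)))² = (2/(1 - 59/4))² = (2/(-55/4))² = (2*(-4/55))² = (-8/55)² = 64/3025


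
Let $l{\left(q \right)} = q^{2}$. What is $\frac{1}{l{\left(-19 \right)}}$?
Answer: $\frac{1}{361} \approx 0.0027701$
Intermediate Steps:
$\frac{1}{l{\left(-19 \right)}} = \frac{1}{\left(-19\right)^{2}} = \frac{1}{361}$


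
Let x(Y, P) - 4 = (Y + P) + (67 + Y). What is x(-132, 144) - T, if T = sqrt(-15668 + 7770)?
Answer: -49 - I*sqrt(7898) ≈ -49.0 - 88.871*I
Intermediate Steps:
x(Y, P) = 71 + P + 2*Y (x(Y, P) = 4 + ((Y + P) + (67 + Y)) = 4 + ((P + Y) + (67 + Y)) = 4 + (67 + P + 2*Y) = 71 + P + 2*Y)
T = I*sqrt(7898) (T = sqrt(-7898) = I*sqrt(7898) ≈ 88.871*I)
x(-132, 144) - T = (71 + 144 + 2*(-132)) - I*sqrt(7898) = (71 + 144 - 264) - I*sqrt(7898) = -49 - I*sqrt(7898)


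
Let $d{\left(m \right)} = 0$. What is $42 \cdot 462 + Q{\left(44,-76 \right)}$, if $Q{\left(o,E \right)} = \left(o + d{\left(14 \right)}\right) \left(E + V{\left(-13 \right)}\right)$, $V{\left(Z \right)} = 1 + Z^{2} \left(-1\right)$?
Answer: $8668$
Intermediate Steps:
$V{\left(Z \right)} = 1 - Z^{2}$
$Q{\left(o,E \right)} = o \left(-168 + E\right)$ ($Q{\left(o,E \right)} = \left(o + 0\right) \left(E + \left(1 - \left(-13\right)^{2}\right)\right) = o \left(E + \left(1 - 169\right)\right) = o \left(E - 168\right) = o \left(-168 + E\right)$)
$42 \cdot 462 + Q{\left(44,-76 \right)} = 42 \cdot 462 + 44 \left(-168 - 76\right) = 19404 + 44 \left(-244\right) = 19404 - 10736 = 8668$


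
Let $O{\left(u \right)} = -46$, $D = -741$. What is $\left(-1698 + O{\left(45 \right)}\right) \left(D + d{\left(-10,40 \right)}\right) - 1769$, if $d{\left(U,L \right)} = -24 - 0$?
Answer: $1332391$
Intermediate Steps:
$d{\left(U,L \right)} = -24$ ($d{\left(U,L \right)} = -24 + 0 = -24$)
$\left(-1698 + O{\left(45 \right)}\right) \left(D + d{\left(-10,40 \right)}\right) - 1769 = \left(-1698 - 46\right) \left(-741 - 24\right) - 1769 = \left(-1744\right) \left(-765\right) - 1769 = 1334160 - 1769 = 1332391$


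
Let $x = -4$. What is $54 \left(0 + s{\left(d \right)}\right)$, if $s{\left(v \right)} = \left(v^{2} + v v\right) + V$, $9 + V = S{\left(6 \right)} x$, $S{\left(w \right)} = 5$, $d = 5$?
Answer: $1134$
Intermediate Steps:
$V = -29$ ($V = -9 + 5 \left(-4\right) = -9 - 20 = -29$)
$s{\left(v \right)} = -29 + 2 v^{2}$ ($s{\left(v \right)} = \left(v^{2} + v v\right) - 29 = \left(v^{2} + v^{2}\right) - 29 = 2 v^{2} - 29 = -29 + 2 v^{2}$)
$54 \left(0 + s{\left(d \right)}\right) = 54 \left(0 - \left(29 - 2 \cdot 5^{2}\right)\right) = 54 \left(0 + \left(-29 + 2 \cdot 25\right)\right) = 54 \left(0 + \left(-29 + 50\right)\right) = 54 \left(0 + 21\right) = 54 \cdot 21 = 1134$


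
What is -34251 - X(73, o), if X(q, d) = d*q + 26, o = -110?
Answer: -26247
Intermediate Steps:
X(q, d) = 26 + d*q
-34251 - X(73, o) = -34251 - (26 - 110*73) = -34251 - (26 - 8030) = -34251 - 1*(-8004) = -34251 + 8004 = -26247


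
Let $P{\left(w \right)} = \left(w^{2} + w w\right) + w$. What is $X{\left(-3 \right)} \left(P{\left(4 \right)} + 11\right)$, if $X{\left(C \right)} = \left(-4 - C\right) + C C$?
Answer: $376$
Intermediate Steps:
$X{\left(C \right)} = -4 + C^{2} - C$ ($X{\left(C \right)} = \left(-4 - C\right) + C^{2} = -4 + C^{2} - C$)
$P{\left(w \right)} = w + 2 w^{2}$ ($P{\left(w \right)} = \left(w^{2} + w^{2}\right) + w = 2 w^{2} + w = w + 2 w^{2}$)
$X{\left(-3 \right)} \left(P{\left(4 \right)} + 11\right) = \left(-4 + \left(-3\right)^{2} - -3\right) \left(4 \left(1 + 2 \cdot 4\right) + 11\right) = \left(-4 + 9 + 3\right) \left(4 \left(1 + 8\right) + 11\right) = 8 \left(4 \cdot 9 + 11\right) = 8 \left(36 + 11\right) = 8 \cdot 47 = 376$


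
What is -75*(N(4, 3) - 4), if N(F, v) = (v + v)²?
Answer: -2400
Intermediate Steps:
N(F, v) = 4*v² (N(F, v) = (2*v)² = 4*v²)
-75*(N(4, 3) - 4) = -75*(4*3² - 4) = -75*(4*9 - 4) = -75*(36 - 4) = -75*32 = -2400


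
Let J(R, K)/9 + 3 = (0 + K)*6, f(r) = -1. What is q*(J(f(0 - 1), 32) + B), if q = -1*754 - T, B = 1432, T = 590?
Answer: -4210752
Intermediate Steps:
q = -1344 (q = -1*754 - 1*590 = -754 - 590 = -1344)
J(R, K) = -27 + 54*K (J(R, K) = -27 + 9*((0 + K)*6) = -27 + 9*(K*6) = -27 + 9*(6*K) = -27 + 54*K)
q*(J(f(0 - 1), 32) + B) = -1344*((-27 + 54*32) + 1432) = -1344*((-27 + 1728) + 1432) = -1344*(1701 + 1432) = -1344*3133 = -4210752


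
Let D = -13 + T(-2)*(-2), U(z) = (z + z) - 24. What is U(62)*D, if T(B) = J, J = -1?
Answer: -1100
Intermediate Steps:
U(z) = -24 + 2*z (U(z) = 2*z - 24 = -24 + 2*z)
T(B) = -1
D = -11 (D = -13 - 1*(-2) = -13 + 2 = -11)
U(62)*D = (-24 + 2*62)*(-11) = (-24 + 124)*(-11) = 100*(-11) = -1100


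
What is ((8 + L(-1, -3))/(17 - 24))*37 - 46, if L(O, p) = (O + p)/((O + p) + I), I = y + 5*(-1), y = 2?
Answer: -4474/49 ≈ -91.306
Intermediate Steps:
I = -3 (I = 2 + 5*(-1) = 2 - 5 = -3)
L(O, p) = (O + p)/(-3 + O + p) (L(O, p) = (O + p)/((O + p) - 3) = (O + p)/(-3 + O + p))
((8 + L(-1, -3))/(17 - 24))*37 - 46 = ((8 + (-1 - 3)/(-3 - 1 - 3))/(17 - 24))*37 - 46 = ((8 - 4/(-7))/(-7))*37 - 46 = ((8 - ⅐*(-4))*(-⅐))*37 - 46 = ((8 + 4/7)*(-⅐))*37 - 46 = ((60/7)*(-⅐))*37 - 46 = -60/49*37 - 46 = -2220/49 - 46 = -4474/49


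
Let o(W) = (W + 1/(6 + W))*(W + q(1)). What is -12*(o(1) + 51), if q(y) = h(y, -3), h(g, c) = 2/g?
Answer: -4572/7 ≈ -653.14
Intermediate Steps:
q(y) = 2/y
o(W) = (2 + W)*(W + 1/(6 + W)) (o(W) = (W + 1/(6 + W))*(W + 2/1) = (W + 1/(6 + W))*(W + 2*1) = (W + 1/(6 + W))*(W + 2) = (W + 1/(6 + W))*(2 + W) = (2 + W)*(W + 1/(6 + W)))
-12*(o(1) + 51) = -12*((2 + 1³ + 8*1² + 13*1)/(6 + 1) + 51) = -12*((2 + 1 + 8*1 + 13)/7 + 51) = -12*((2 + 1 + 8 + 13)/7 + 51) = -12*((⅐)*24 + 51) = -12*(24/7 + 51) = -12*381/7 = -4572/7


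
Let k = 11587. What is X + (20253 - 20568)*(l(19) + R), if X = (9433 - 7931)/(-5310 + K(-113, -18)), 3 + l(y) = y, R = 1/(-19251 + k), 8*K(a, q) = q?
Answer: -820815125317/162852336 ≈ -5040.2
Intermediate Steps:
K(a, q) = q/8
R = -1/7664 (R = 1/(-19251 + 11587) = 1/(-7664) = -1/7664 ≈ -0.00013048)
l(y) = -3 + y
X = -6008/21249 (X = (9433 - 7931)/(-5310 + (⅛)*(-18)) = 1502/(-5310 - 9/4) = 1502/(-21249/4) = 1502*(-4/21249) = -6008/21249 ≈ -0.28274)
X + (20253 - 20568)*(l(19) + R) = -6008/21249 + (20253 - 20568)*((-3 + 19) - 1/7664) = -6008/21249 - 315*(16 - 1/7664) = -6008/21249 - 315*122623/7664 = -6008/21249 - 38626245/7664 = -820815125317/162852336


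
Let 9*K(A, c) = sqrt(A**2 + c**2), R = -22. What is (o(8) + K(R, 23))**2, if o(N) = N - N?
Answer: 1013/81 ≈ 12.506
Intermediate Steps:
o(N) = 0
K(A, c) = sqrt(A**2 + c**2)/9
(o(8) + K(R, 23))**2 = (0 + sqrt((-22)**2 + 23**2)/9)**2 = (0 + sqrt(484 + 529)/9)**2 = (0 + sqrt(1013)/9)**2 = (sqrt(1013)/9)**2 = 1013/81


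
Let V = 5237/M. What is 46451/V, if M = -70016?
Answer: -3252313216/5237 ≈ -6.2103e+5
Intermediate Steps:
V = -5237/70016 (V = 5237/(-70016) = 5237*(-1/70016) = -5237/70016 ≈ -0.074797)
46451/V = 46451/(-5237/70016) = 46451*(-70016/5237) = -3252313216/5237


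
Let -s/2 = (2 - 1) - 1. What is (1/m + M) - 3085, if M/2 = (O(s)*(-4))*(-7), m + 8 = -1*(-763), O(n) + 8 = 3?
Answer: -2540574/755 ≈ -3365.0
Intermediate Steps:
s = 0 (s = -2*((2 - 1) - 1) = -2*(1 - 1) = -2*0 = 0)
O(n) = -5 (O(n) = -8 + 3 = -5)
m = 755 (m = -8 - 1*(-763) = -8 + 763 = 755)
M = -280 (M = 2*(-5*(-4)*(-7)) = 2*(20*(-7)) = 2*(-140) = -280)
(1/m + M) - 3085 = (1/755 - 280) - 3085 = -211399/755 - 3085 = -2540574/755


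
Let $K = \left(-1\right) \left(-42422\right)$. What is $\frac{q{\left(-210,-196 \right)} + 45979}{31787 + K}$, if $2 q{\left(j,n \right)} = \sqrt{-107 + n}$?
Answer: $\frac{45979}{74209} + \frac{i \sqrt{303}}{148418} \approx 0.61959 + 0.00011728 i$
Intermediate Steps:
$q{\left(j,n \right)} = \frac{\sqrt{-107 + n}}{2}$
$K = 42422$
$\frac{q{\left(-210,-196 \right)} + 45979}{31787 + K} = \frac{\frac{\sqrt{-107 - 196}}{2} + 45979}{31787 + 42422} = \frac{\frac{\sqrt{-303}}{2} + 45979}{74209} = \left(\frac{i \sqrt{303}}{2} + 45979\right) \frac{1}{74209} = \left(45979 + \frac{i \sqrt{303}}{2}\right) \frac{1}{74209} = \frac{45979}{74209} + \frac{i \sqrt{303}}{148418}$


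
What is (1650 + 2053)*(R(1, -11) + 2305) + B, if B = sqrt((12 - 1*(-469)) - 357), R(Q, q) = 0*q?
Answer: 8535415 + 2*sqrt(31) ≈ 8.5354e+6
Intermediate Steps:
R(Q, q) = 0
B = 2*sqrt(31) (B = sqrt((12 + 469) - 357) = sqrt(481 - 357) = sqrt(124) = 2*sqrt(31) ≈ 11.136)
(1650 + 2053)*(R(1, -11) + 2305) + B = (1650 + 2053)*(0 + 2305) + 2*sqrt(31) = 3703*2305 + 2*sqrt(31) = 8535415 + 2*sqrt(31)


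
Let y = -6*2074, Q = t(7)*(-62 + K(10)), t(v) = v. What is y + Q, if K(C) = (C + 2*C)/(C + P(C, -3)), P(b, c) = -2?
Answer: -51407/4 ≈ -12852.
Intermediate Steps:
K(C) = 3*C/(-2 + C) (K(C) = (C + 2*C)/(C - 2) = (3*C)/(-2 + C) = 3*C/(-2 + C))
Q = -1631/4 (Q = 7*(-62 + 3*10/(-2 + 10)) = 7*(-62 + 3*10/8) = 7*(-62 + 3*10*(1/8)) = 7*(-62 + 15/4) = 7*(-233/4) = -1631/4 ≈ -407.75)
y = -12444
y + Q = -12444 - 1631/4 = -51407/4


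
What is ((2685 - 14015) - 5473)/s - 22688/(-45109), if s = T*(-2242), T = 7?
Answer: 1114031999/707940646 ≈ 1.5736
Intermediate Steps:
s = -15694 (s = 7*(-2242) = -15694)
((2685 - 14015) - 5473)/s - 22688/(-45109) = ((2685 - 14015) - 5473)/(-15694) - 22688/(-45109) = (-11330 - 5473)*(-1/15694) - 22688*(-1/45109) = -16803*(-1/15694) + 22688/45109 = 16803/15694 + 22688/45109 = 1114031999/707940646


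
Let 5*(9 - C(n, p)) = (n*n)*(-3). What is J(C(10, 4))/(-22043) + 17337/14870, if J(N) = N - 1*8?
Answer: 381252421/327779410 ≈ 1.1631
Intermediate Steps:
C(n, p) = 9 + 3*n²/5 (C(n, p) = 9 - n*n*(-3)/5 = 9 - n²*(-3)/5 = 9 - (-3)*n²/5 = 9 + 3*n²/5)
J(N) = -8 + N (J(N) = N - 8 = -8 + N)
J(C(10, 4))/(-22043) + 17337/14870 = (-8 + (9 + (⅗)*10²))/(-22043) + 17337/14870 = (-8 + (9 + (⅗)*100))*(-1/22043) + 17337*(1/14870) = (-8 + (9 + 60))*(-1/22043) + 17337/14870 = (-8 + 69)*(-1/22043) + 17337/14870 = 61*(-1/22043) + 17337/14870 = -61/22043 + 17337/14870 = 381252421/327779410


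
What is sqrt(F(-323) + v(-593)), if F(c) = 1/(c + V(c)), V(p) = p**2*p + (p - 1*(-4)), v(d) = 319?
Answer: sqrt(362261653191400730)/33698909 ≈ 17.861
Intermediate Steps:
V(p) = 4 + p + p**3 (V(p) = p**3 + (p + 4) = p**3 + (4 + p) = 4 + p + p**3)
F(c) = 1/(4 + c**3 + 2*c) (F(c) = 1/(c + (4 + c + c**3)) = 1/(4 + c**3 + 2*c))
sqrt(F(-323) + v(-593)) = sqrt(1/(4 + (-323)**3 + 2*(-323)) + 319) = sqrt(1/(4 - 33698267 - 646) + 319) = sqrt(1/(-33698909) + 319) = sqrt(-1/33698909 + 319) = sqrt(10749951970/33698909) = sqrt(362261653191400730)/33698909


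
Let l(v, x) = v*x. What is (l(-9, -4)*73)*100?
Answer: 262800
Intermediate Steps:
(l(-9, -4)*73)*100 = (-9*(-4)*73)*100 = (36*73)*100 = 2628*100 = 262800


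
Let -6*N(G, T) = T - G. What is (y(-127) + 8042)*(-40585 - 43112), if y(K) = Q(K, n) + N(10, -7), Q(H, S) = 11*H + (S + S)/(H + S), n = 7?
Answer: -11127878837/20 ≈ -5.5639e+8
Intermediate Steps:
Q(H, S) = 11*H + 2*S/(H + S) (Q(H, S) = 11*H + (2*S)/(H + S) = 11*H + 2*S/(H + S))
N(G, T) = -T/6 + G/6 (N(G, T) = -(T - G)/6 = -T/6 + G/6)
y(K) = 17/6 + (14 + 11*K**2 + 77*K)/(7 + K) (y(K) = (2*7 + 11*K**2 + 11*K*7)/(K + 7) + (-1/6*(-7) + (1/6)*10) = (14 + 11*K**2 + 77*K)/(7 + K) + (7/6 + 5/3) = (14 + 11*K**2 + 77*K)/(7 + K) + 17/6 = 17/6 + (14 + 11*K**2 + 77*K)/(7 + K))
(y(-127) + 8042)*(-40585 - 43112) = ((203 + 66*(-127)**2 + 479*(-127))/(6*(7 - 127)) + 8042)*(-40585 - 43112) = ((1/6)*(203 + 66*16129 - 60833)/(-120) + 8042)*(-83697) = ((1/6)*(-1/120)*(203 + 1064514 - 60833) + 8042)*(-83697) = ((1/6)*(-1/120)*1003884 + 8042)*(-83697) = (-83657/60 + 8042)*(-83697) = (398863/60)*(-83697) = -11127878837/20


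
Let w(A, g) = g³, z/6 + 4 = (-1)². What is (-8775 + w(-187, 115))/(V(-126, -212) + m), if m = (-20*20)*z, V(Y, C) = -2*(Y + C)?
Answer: 378025/1969 ≈ 191.99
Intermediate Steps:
z = -18 (z = -24 + 6*(-1)² = -24 + 6*1 = -24 + 6 = -18)
V(Y, C) = -2*C - 2*Y (V(Y, C) = -2*(C + Y) = -2*C - 2*Y)
m = 7200 (m = -20*20*(-18) = -400*(-18) = 7200)
(-8775 + w(-187, 115))/(V(-126, -212) + m) = (-8775 + 115³)/((-2*(-212) - 2*(-126)) + 7200) = (-8775 + 1520875)/((424 + 252) + 7200) = 1512100/(676 + 7200) = 1512100/7876 = 1512100*(1/7876) = 378025/1969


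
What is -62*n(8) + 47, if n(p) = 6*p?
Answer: -2929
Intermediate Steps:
-62*n(8) + 47 = -372*8 + 47 = -62*48 + 47 = -2976 + 47 = -2929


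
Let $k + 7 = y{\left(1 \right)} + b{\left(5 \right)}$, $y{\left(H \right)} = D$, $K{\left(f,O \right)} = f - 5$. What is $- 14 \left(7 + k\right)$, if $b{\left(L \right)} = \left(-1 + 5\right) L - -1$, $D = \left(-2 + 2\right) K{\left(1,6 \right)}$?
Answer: $-294$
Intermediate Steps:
$K{\left(f,O \right)} = -5 + f$ ($K{\left(f,O \right)} = f - 5 = -5 + f$)
$D = 0$ ($D = \left(-2 + 2\right) \left(-5 + 1\right) = 0 \left(-4\right) = 0$)
$b{\left(L \right)} = 1 + 4 L$ ($b{\left(L \right)} = 4 L + 1 = 1 + 4 L$)
$y{\left(H \right)} = 0$
$k = 14$ ($k = -7 + \left(0 + \left(1 + 4 \cdot 5\right)\right) = -7 + \left(0 + \left(1 + 20\right)\right) = -7 + \left(0 + 21\right) = -7 + 21 = 14$)
$- 14 \left(7 + k\right) = - 14 \left(7 + 14\right) = \left(-14\right) 21 = -294$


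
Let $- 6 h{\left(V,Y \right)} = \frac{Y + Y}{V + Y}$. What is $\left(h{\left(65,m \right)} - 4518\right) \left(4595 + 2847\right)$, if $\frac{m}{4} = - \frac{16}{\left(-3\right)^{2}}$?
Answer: $- \frac{52552203940}{1563} \approx -3.3623 \cdot 10^{7}$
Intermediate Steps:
$m = - \frac{64}{9}$ ($m = 4 \left(- \frac{16}{\left(-3\right)^{2}}\right) = 4 \left(- \frac{16}{9}\right) = - \frac{64}{9} \approx -7.1111$)
$h{\left(V,Y \right)} = - \frac{Y}{3 \left(V + Y\right)}$ ($h{\left(V,Y \right)} = - \frac{\left(Y + Y\right) \frac{1}{V + Y}}{6} = - \frac{2 Y \frac{1}{V + Y}}{6} = - \frac{Y}{3 \left(V + Y\right)}$)
$\left(h{\left(65,m \right)} - 4518\right) \left(4595 + 2847\right) = \left(\left(-1\right) \left(- \frac{64}{9}\right) \frac{1}{3 \cdot 65 + 3 \left(- \frac{64}{9}\right)} - 4518\right) \left(4595 + 2847\right) = \left(\left(-1\right) \left(- \frac{64}{9}\right) \frac{1}{195 - \frac{64}{3}} - 4518\right) 7442 = \left(\left(-1\right) \left(- \frac{64}{9}\right) \frac{1}{\frac{521}{3}} - 4518\right) 7442 = \left(\left(-1\right) \left(- \frac{64}{9}\right) \frac{3}{521} - 4518\right) 7442 = \left(\frac{64}{1563} - 4518\right) 7442 = \left(- \frac{7061570}{1563}\right) 7442 = - \frac{52552203940}{1563}$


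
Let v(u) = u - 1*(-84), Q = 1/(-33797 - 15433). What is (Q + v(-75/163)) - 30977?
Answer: -247904261983/8024490 ≈ -30893.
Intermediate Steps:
Q = -1/49230 (Q = 1/(-49230) = -1/49230 ≈ -2.0313e-5)
v(u) = 84 + u (v(u) = u + 84 = 84 + u)
(Q + v(-75/163)) - 30977 = (-1/49230 + (84 - 75/163)) - 30977 = (-1/49230 + 13617/163) - 30977 = 670364747/8024490 - 30977 = -247904261983/8024490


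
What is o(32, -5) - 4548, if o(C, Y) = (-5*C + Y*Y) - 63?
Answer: -4746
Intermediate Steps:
o(C, Y) = -63 + Y² - 5*C (o(C, Y) = (-5*C + Y²) - 63 = (Y² - 5*C) - 63 = -63 + Y² - 5*C)
o(32, -5) - 4548 = (-63 + (-5)² - 5*32) - 4548 = (-63 + 25 - 160) - 4548 = -198 - 4548 = -4746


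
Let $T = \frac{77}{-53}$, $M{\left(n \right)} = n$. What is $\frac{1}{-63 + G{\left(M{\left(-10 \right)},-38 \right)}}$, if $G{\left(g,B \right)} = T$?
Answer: $- \frac{53}{3416} \approx -0.015515$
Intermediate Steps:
$T = - \frac{77}{53}$ ($T = 77 \left(- \frac{1}{53}\right) = - \frac{77}{53} \approx -1.4528$)
$G{\left(g,B \right)} = - \frac{77}{53}$
$\frac{1}{-63 + G{\left(M{\left(-10 \right)},-38 \right)}} = \frac{1}{-63 - \frac{77}{53}} = \frac{1}{- \frac{3416}{53}} = - \frac{53}{3416}$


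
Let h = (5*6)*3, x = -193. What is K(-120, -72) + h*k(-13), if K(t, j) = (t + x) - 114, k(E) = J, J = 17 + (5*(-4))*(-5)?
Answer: 10103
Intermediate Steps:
h = 90 (h = 30*3 = 90)
J = 117 (J = 17 - 20*(-5) = 17 + 100 = 117)
k(E) = 117
K(t, j) = -307 + t (K(t, j) = (t - 193) - 114 = (-193 + t) - 114 = -307 + t)
K(-120, -72) + h*k(-13) = (-307 - 120) + 90*117 = -427 + 10530 = 10103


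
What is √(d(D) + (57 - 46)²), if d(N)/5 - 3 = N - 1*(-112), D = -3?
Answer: √681 ≈ 26.096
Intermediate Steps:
d(N) = 575 + 5*N (d(N) = 15 + 5*(N - 1*(-112)) = 15 + 5*(N + 112) = 15 + 5*(112 + N) = 15 + (560 + 5*N) = 575 + 5*N)
√(d(D) + (57 - 46)²) = √((575 + 5*(-3)) + (57 - 46)²) = √((575 - 15) + 11²) = √(560 + 121) = √681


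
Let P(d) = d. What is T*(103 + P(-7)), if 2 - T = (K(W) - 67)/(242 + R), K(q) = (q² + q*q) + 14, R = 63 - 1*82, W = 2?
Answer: 47136/223 ≈ 211.37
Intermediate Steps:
R = -19 (R = 63 - 82 = -19)
K(q) = 14 + 2*q² (K(q) = (q² + q²) + 14 = 2*q² + 14 = 14 + 2*q²)
T = 491/223 (T = 2 - ((14 + 2*2²) - 67)/(242 - 19) = 2 - ((14 + 2*4) - 67)/223 = 2 - ((14 + 8) - 67)/223 = 2 - (22 - 67)/223 = 2 - (-45)/223 = 2 - 1*(-45/223) = 2 + 45/223 = 491/223 ≈ 2.2018)
T*(103 + P(-7)) = 491*(103 - 7)/223 = (491/223)*96 = 47136/223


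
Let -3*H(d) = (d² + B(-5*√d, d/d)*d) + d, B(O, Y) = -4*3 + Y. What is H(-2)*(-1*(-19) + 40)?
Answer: -472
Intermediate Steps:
B(O, Y) = -12 + Y
H(d) = -d²/3 + 10*d/3 (H(d) = -((d² + (-12 + d/d)*d) + d)/3 = -((d² + (-12 + 1)*d) + d)/3 = -((d² - 11*d) + d)/3 = -(d² - 10*d)/3 = -d²/3 + 10*d/3)
H(-2)*(-1*(-19) + 40) = ((⅓)*(-2)*(10 - 1*(-2)))*(-1*(-19) + 40) = ((⅓)*(-2)*(10 + 2))*(19 + 40) = ((⅓)*(-2)*12)*59 = -8*59 = -472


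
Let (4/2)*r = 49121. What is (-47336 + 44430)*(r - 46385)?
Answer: 63421997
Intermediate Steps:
r = 49121/2 (r = (½)*49121 = 49121/2 ≈ 24561.)
(-47336 + 44430)*(r - 46385) = (-47336 + 44430)*(49121/2 - 46385) = -2906*(-43649/2) = 63421997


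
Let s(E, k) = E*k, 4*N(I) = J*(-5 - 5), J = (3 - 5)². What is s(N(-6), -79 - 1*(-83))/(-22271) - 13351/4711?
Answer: -297151681/104918681 ≈ -2.8322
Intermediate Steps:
J = 4 (J = (-2)² = 4)
N(I) = -10 (N(I) = (4*(-5 - 5))/4 = (4*(-10))/4 = (¼)*(-40) = -10)
s(N(-6), -79 - 1*(-83))/(-22271) - 13351/4711 = -10*(-79 - 1*(-83))/(-22271) - 13351/4711 = -10*(-79 + 83)*(-1/22271) - 13351*1/4711 = -10*4*(-1/22271) - 13351/4711 = -40*(-1/22271) - 13351/4711 = 40/22271 - 13351/4711 = -297151681/104918681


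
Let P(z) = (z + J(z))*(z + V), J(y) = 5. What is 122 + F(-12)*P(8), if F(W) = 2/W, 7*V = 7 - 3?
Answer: 724/7 ≈ 103.43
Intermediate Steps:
V = 4/7 (V = (7 - 3)/7 = (1/7)*4 = 4/7 ≈ 0.57143)
P(z) = (5 + z)*(4/7 + z) (P(z) = (z + 5)*(z + 4/7) = (5 + z)*(4/7 + z))
122 + F(-12)*P(8) = 122 + (2/(-12))*(20/7 + 8**2 + (39/7)*8) = 122 + (2*(-1/12))*(20/7 + 64 + 312/7) = 122 - 1/6*780/7 = 122 - 130/7 = 724/7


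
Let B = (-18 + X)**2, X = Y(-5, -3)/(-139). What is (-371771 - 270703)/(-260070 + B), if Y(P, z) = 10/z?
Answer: 55859580693/22583561107 ≈ 2.4735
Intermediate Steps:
X = 10/417 (X = (10/(-3))/(-139) = (10*(-1/3))*(-1/139) = -10/3*(-1/139) = 10/417 ≈ 0.023981)
B = 56190016/173889 (B = (-18 + 10/417)**2 = (-7496/417)**2 = 56190016/173889 ≈ 323.14)
(-371771 - 270703)/(-260070 + B) = (-371771 - 270703)/(-260070 + 56190016/173889) = -642474/(-45167122214/173889) = -642474*(-173889/45167122214) = 55859580693/22583561107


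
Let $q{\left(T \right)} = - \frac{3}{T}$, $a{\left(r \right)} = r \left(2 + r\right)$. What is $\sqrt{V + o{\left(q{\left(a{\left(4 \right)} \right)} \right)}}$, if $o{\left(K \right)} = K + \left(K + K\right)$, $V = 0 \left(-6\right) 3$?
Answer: $\frac{i \sqrt{6}}{4} \approx 0.61237 i$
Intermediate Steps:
$V = 0$ ($V = 0 \cdot 3 = 0$)
$o{\left(K \right)} = 3 K$ ($o{\left(K \right)} = K + 2 K = 3 K$)
$\sqrt{V + o{\left(q{\left(a{\left(4 \right)} \right)} \right)}} = \sqrt{0 + 3 \left(- \frac{3}{4 \left(2 + 4\right)}\right)} = \sqrt{0 + 3 \left(- \frac{3}{4 \cdot 6}\right)} = \sqrt{0 + 3 \left(- \frac{3}{24}\right)} = \sqrt{0 + 3 \left(\left(-3\right) \frac{1}{24}\right)} = \sqrt{0 + 3 \left(- \frac{1}{8}\right)} = \sqrt{0 - \frac{3}{8}} = \sqrt{- \frac{3}{8}} = \frac{i \sqrt{6}}{4}$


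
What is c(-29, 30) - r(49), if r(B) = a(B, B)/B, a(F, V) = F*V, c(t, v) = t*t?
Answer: 792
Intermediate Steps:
c(t, v) = t**2
r(B) = B (r(B) = (B*B)/B = B**2/B = B)
c(-29, 30) - r(49) = (-29)**2 - 1*49 = 841 - 49 = 792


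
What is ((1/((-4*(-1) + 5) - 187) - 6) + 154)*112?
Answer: 1475208/89 ≈ 16575.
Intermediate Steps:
((1/((-4*(-1) + 5) - 187) - 6) + 154)*112 = ((1/((4 + 5) - 187) - 6) + 154)*112 = ((1/(9 - 187) - 6) + 154)*112 = ((1/(-178) - 6) + 154)*112 = ((-1/178 - 6) + 154)*112 = (-1069/178 + 154)*112 = (26343/178)*112 = 1475208/89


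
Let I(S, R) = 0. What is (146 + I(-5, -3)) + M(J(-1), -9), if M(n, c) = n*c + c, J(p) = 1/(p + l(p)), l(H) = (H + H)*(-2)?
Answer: 134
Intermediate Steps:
l(H) = -4*H (l(H) = (2*H)*(-2) = -4*H)
J(p) = -1/(3*p) (J(p) = 1/(p - 4*p) = 1/(-3*p) = -1/(3*p))
M(n, c) = c + c*n (M(n, c) = c*n + c = c + c*n)
(146 + I(-5, -3)) + M(J(-1), -9) = (146 + 0) - 9*(1 - ⅓/(-1)) = 146 - 9*(1 - ⅓*(-1)) = 146 - 9*(1 + ⅓) = 146 - 9*4/3 = 146 - 12 = 134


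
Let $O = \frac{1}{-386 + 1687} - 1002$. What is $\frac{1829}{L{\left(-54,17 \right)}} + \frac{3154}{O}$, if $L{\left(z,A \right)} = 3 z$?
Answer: $- \frac{3049029577}{211183362} \approx -14.438$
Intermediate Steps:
$O = - \frac{1303601}{1301}$ ($O = \frac{1}{1301} - 1002 = - \frac{1303601}{1301} \approx -1002.0$)
$\frac{1829}{L{\left(-54,17 \right)}} + \frac{3154}{O} = \frac{1829}{3 \left(-54\right)} + \frac{3154}{- \frac{1303601}{1301}} = \frac{1829}{-162} + 3154 \left(- \frac{1301}{1303601}\right) = 1829 \left(- \frac{1}{162}\right) - \frac{4103354}{1303601} = - \frac{1829}{162} - \frac{4103354}{1303601} = - \frac{3049029577}{211183362}$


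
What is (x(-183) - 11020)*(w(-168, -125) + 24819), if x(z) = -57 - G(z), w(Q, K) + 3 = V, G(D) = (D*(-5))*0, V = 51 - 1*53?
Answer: -274864678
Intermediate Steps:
V = -2 (V = 51 - 53 = -2)
G(D) = 0 (G(D) = -5*D*0 = 0)
w(Q, K) = -5 (w(Q, K) = -3 - 2 = -5)
x(z) = -57 (x(z) = -57 - 1*0 = -57 + 0 = -57)
(x(-183) - 11020)*(w(-168, -125) + 24819) = (-57 - 11020)*(-5 + 24819) = -11077*24814 = -274864678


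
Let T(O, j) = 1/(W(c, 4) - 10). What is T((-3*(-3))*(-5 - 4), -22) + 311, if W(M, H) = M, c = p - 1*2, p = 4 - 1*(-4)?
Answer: 1243/4 ≈ 310.75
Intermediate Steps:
p = 8 (p = 4 + 4 = 8)
c = 6 (c = 8 - 1*2 = 8 - 2 = 6)
T(O, j) = -¼ (T(O, j) = 1/(6 - 10) = 1/(-4) = -¼)
T((-3*(-3))*(-5 - 4), -22) + 311 = -¼ + 311 = 1243/4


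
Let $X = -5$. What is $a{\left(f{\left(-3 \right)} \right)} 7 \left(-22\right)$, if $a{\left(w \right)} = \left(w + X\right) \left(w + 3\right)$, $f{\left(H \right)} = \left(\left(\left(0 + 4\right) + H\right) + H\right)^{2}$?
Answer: $1078$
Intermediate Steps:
$f{\left(H \right)} = \left(4 + 2 H\right)^{2}$ ($f{\left(H \right)} = \left(\left(4 + H\right) + H\right)^{2} = \left(4 + 2 H\right)^{2}$)
$a{\left(w \right)} = \left(-5 + w\right) \left(3 + w\right)$ ($a{\left(w \right)} = \left(w - 5\right) \left(w + 3\right) = \left(-5 + w\right) \left(3 + w\right)$)
$a{\left(f{\left(-3 \right)} \right)} 7 \left(-22\right) = \left(-15 + \left(4 \left(2 - 3\right)^{2}\right)^{2} - 2 \cdot 4 \left(2 - 3\right)^{2}\right) 7 \left(-22\right) = \left(-15 + \left(4 \left(-1\right)^{2}\right)^{2} - 2 \cdot 4 \left(-1\right)^{2}\right) 7 \left(-22\right) = \left(-15 + \left(4 \cdot 1\right)^{2} - 2 \cdot 4 \cdot 1\right) 7 \left(-22\right) = \left(-15 + 4^{2} - 8\right) 7 \left(-22\right) = \left(-15 + 16 - 8\right) 7 \left(-22\right) = \left(-7\right) 7 \left(-22\right) = \left(-49\right) \left(-22\right) = 1078$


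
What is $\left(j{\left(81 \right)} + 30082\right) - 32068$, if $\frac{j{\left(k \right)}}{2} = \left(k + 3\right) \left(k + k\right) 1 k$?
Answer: $2202510$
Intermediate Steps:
$j{\left(k \right)} = 4 k^{2} \left(3 + k\right)$ ($j{\left(k \right)} = 2 \left(k + 3\right) \left(k + k\right) 1 k = 2 \left(3 + k\right) 2 k 1 k = 2 \cdot 2 k \left(3 + k\right) 1 k = 2 \cdot 2 k \left(3 + k\right) k = 2 \cdot 2 k^{2} \left(3 + k\right) = 4 k^{2} \left(3 + k\right)$)
$\left(j{\left(81 \right)} + 30082\right) - 32068 = \left(4 \cdot 81^{2} \left(3 + 81\right) + 30082\right) - 32068 = \left(4 \cdot 6561 \cdot 84 + 30082\right) - 32068 = \left(2204496 + 30082\right) - 32068 = 2234578 - 32068 = 2202510$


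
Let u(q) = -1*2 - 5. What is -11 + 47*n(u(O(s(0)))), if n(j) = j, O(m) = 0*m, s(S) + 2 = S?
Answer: -340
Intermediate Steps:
s(S) = -2 + S
O(m) = 0
u(q) = -7 (u(q) = -2 - 5 = -7)
-11 + 47*n(u(O(s(0)))) = -11 + 47*(-7) = -11 - 329 = -340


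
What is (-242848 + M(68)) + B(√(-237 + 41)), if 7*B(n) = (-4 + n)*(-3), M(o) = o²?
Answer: -1667556/7 - 6*I ≈ -2.3822e+5 - 6.0*I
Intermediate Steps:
B(n) = 12/7 - 3*n/7 (B(n) = ((-4 + n)*(-3))/7 = (12 - 3*n)/7 = 12/7 - 3*n/7)
(-242848 + M(68)) + B(√(-237 + 41)) = (-242848 + 68²) + (12/7 - 3*√(-237 + 41)/7) = (-242848 + 4624) + (12/7 - 6*I) = -238224 + (12/7 - 6*I) = -1667556/7 - 6*I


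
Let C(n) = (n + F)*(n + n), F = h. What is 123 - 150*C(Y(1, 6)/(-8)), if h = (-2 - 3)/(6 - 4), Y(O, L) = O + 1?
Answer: -333/4 ≈ -83.250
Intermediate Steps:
Y(O, L) = 1 + O
h = -5/2 ≈ -2.5000
F = -5/2 ≈ -2.5000
C(n) = 2*n*(-5/2 + n) (C(n) = (n - 5/2)*(n + n) = (-5/2 + n)*(2*n) = 2*n*(-5/2 + n))
123 - 150*C(Y(1, 6)/(-8)) = 123 - 150*(1 + 1)/(-8)*(-5 + 2*((1 + 1)/(-8))) = 123 - 150*2*(-⅛)*(-5 + 2*(2*(-⅛))) = 123 - (-75)*(-5 + 2*(-¼))/2 = 123 - (-75)*(-5 - ½)/2 = 123 - (-75)*(-11)/(2*2) = 123 - 150*11/8 = 123 - 825/4 = -333/4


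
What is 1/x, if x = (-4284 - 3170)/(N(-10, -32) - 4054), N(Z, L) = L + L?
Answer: 2059/3727 ≈ 0.55245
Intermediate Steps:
N(Z, L) = 2*L
x = 3727/2059 (x = (-4284 - 3170)/(2*(-32) - 4054) = -7454/(-64 - 4054) = -7454/(-4118) = -7454*(-1/4118) = 3727/2059 ≈ 1.8101)
1/x = 1/(3727/2059) = 2059/3727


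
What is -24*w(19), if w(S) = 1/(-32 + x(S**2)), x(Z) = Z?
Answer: -24/329 ≈ -0.072948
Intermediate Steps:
w(S) = 1/(-32 + S**2)
-24*w(19) = -24/(-32 + 19**2) = -24/(-32 + 361) = -24/329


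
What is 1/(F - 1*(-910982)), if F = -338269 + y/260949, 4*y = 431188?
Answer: 260949/149448992434 ≈ 1.7461e-6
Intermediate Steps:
y = 107797 (y = (1/4)*431188 = 107797)
F = -88270849484/260949 (F = -338269 + 107797/260949 = -88270849484/260949 ≈ -3.3827e+5)
1/(F - 1*(-910982)) = 1/(-88270849484/260949 - 1*(-910982)) = 1/(-88270849484/260949 + 910982) = 1/(149448992434/260949) = 260949/149448992434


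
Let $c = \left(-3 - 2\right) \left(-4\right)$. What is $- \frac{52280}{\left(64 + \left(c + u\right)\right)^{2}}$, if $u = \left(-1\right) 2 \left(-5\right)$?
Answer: $- \frac{13070}{2209} \approx -5.9167$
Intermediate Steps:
$u = 10$ ($u = \left(-2\right) \left(-5\right) = 10$)
$c = 20$ ($c = \left(-5\right) \left(-4\right) = 20$)
$- \frac{52280}{\left(64 + \left(c + u\right)\right)^{2}} = - \frac{52280}{\left(64 + \left(20 + 10\right)\right)^{2}} = - \frac{52280}{\left(64 + 30\right)^{2}} = - \frac{52280}{94^{2}} = - \frac{52280}{8836} = \left(-52280\right) \frac{1}{8836} = - \frac{13070}{2209}$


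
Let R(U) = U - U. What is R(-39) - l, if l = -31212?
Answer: 31212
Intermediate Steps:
R(U) = 0
R(-39) - l = 0 - 1*(-31212) = 0 + 31212 = 31212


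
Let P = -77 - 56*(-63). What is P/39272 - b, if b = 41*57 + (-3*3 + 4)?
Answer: -91578853/39272 ≈ -2331.9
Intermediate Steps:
P = 3451 (P = -77 + 3528 = 3451)
b = 2332 (b = 2337 + (-9 + 4) = 2337 - 5 = 2332)
P/39272 - b = 3451/39272 - 1*2332 = 3451*(1/39272) - 2332 = 3451/39272 - 2332 = -91578853/39272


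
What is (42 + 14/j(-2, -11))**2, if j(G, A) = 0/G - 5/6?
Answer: 15876/25 ≈ 635.04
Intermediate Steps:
j(G, A) = -5/6 (j(G, A) = 0 - 5*1/6 = 0 - 5/6 = -5/6)
(42 + 14/j(-2, -11))**2 = (42 + 14/(-5/6))**2 = (42 + 14*(-6/5))**2 = (42 - 84/5)**2 = (126/5)**2 = 15876/25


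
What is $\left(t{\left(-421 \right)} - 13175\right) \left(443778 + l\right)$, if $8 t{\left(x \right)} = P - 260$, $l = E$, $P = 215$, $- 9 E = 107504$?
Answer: $- \frac{204905890805}{36} \approx -5.6918 \cdot 10^{9}$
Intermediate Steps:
$E = - \frac{107504}{9}$ ($E = \left(- \frac{1}{9}\right) 107504 = - \frac{107504}{9} \approx -11945.0$)
$l = - \frac{107504}{9} \approx -11945.0$
$t{\left(x \right)} = - \frac{45}{8}$ ($t{\left(x \right)} = \frac{215 - 260}{8} = \frac{1}{8} \left(-45\right) = - \frac{45}{8}$)
$\left(t{\left(-421 \right)} - 13175\right) \left(443778 + l\right) = \left(- \frac{45}{8} - 13175\right) \left(443778 - \frac{107504}{9}\right) = \left(- \frac{105445}{8}\right) \frac{3886498}{9} = - \frac{204905890805}{36}$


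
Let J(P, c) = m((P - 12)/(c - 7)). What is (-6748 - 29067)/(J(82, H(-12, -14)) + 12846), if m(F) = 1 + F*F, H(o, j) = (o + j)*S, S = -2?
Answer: -2901015/1040803 ≈ -2.7873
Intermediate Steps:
H(o, j) = -2*j - 2*o (H(o, j) = (o + j)*(-2) = (j + o)*(-2) = -2*j - 2*o)
m(F) = 1 + F²
J(P, c) = 1 + (-12 + P)²/(-7 + c)² (J(P, c) = 1 + ((P - 12)/(c - 7))² = 1 + ((-12 + P)/(-7 + c))² = 1 + (-12 + P)²/(-7 + c)²)
(-6748 - 29067)/(J(82, H(-12, -14)) + 12846) = (-6748 - 29067)/((1 + (-12 + 82)²/(-7 + (-2*(-14) - 2*(-12)))²) + 12846) = -35815/((1 + 70²/(-7 + (28 + 24))²) + 12846) = -35815/((1 + 4900/(-7 + 52)²) + 12846) = -35815/((1 + 4900/45²) + 12846) = -35815/((1 + 4900*(1/2025)) + 12846) = -35815/((1 + 196/81) + 12846) = -35815/(277/81 + 12846) = -35815/1040803/81 = -35815*81/1040803 = -2901015/1040803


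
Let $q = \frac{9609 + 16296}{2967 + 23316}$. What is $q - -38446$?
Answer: $\frac{336834041}{8761} \approx 38447.0$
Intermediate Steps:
$q = \frac{8635}{8761}$ ($q = \frac{25905}{26283} = 25905 \cdot \frac{1}{26283} = \frac{8635}{8761} \approx 0.98562$)
$q - -38446 = \frac{8635}{8761} - -38446 = \frac{8635}{8761} + 38446 = \frac{336834041}{8761}$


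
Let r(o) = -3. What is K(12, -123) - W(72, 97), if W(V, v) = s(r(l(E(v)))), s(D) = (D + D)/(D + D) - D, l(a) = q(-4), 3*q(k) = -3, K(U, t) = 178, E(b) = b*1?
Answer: 174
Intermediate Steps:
E(b) = b
q(k) = -1 (q(k) = (⅓)*(-3) = -1)
l(a) = -1
s(D) = 1 - D (s(D) = (2*D)/((2*D)) - D = (2*D)*(1/(2*D)) - D = 1 - D)
W(V, v) = 4 (W(V, v) = 1 - 1*(-3) = 1 + 3 = 4)
K(12, -123) - W(72, 97) = 178 - 1*4 = 178 - 4 = 174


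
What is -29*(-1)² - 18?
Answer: -47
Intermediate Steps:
-29*(-1)² - 18 = -29*1 - 18 = -29 - 18 = -47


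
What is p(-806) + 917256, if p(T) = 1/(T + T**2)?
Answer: 595143210481/648830 ≈ 9.1726e+5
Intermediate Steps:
p(-806) + 917256 = 1/((-806)*(1 - 806)) + 917256 = -1/806/(-805) + 917256 = -1/806*(-1/805) + 917256 = 1/648830 + 917256 = 595143210481/648830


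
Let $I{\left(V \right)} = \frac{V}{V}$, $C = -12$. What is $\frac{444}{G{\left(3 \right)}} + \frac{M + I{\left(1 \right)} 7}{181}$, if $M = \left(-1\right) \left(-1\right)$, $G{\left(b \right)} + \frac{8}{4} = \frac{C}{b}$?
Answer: $- \frac{13386}{181} \approx -73.956$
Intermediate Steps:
$G{\left(b \right)} = -2 - \frac{12}{b}$
$M = 1$
$I{\left(V \right)} = 1$
$\frac{444}{G{\left(3 \right)}} + \frac{M + I{\left(1 \right)} 7}{181} = \frac{444}{-2 - \frac{12}{3}} + \frac{1 + 1 \cdot 7}{181} = \frac{444}{-2 - 4} + \left(1 + 7\right) \frac{1}{181} = \frac{444}{-2 - 4} + 8 \cdot \frac{1}{181} = \frac{444}{-6} + \frac{8}{181} = 444 \left(- \frac{1}{6}\right) + \frac{8}{181} = -74 + \frac{8}{181} = - \frac{13386}{181}$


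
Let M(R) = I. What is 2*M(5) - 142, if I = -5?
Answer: -152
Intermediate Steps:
M(R) = -5
2*M(5) - 142 = 2*(-5) - 142 = -10 - 142 = -152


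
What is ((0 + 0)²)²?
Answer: 0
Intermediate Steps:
((0 + 0)²)² = (0²)² = 0² = 0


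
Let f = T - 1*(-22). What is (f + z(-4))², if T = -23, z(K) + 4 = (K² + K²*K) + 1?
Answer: 2704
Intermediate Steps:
z(K) = -3 + K² + K³ (z(K) = -4 + ((K² + K²*K) + 1) = -4 + ((K² + K³) + 1) = -4 + (1 + K² + K³) = -3 + K² + K³)
f = -1 (f = -23 - 1*(-22) = -23 + 22 = -1)
(f + z(-4))² = (-1 + (-3 + (-4)² + (-4)³))² = (-1 + (-3 + 16 - 64))² = (-1 - 51)² = (-52)² = 2704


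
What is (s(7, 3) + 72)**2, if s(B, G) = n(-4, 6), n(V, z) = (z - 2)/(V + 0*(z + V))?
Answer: 5041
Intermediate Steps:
n(V, z) = (-2 + z)/V (n(V, z) = (-2 + z)/(V + 0*(V + z)) = (-2 + z)/(V + 0) = (-2 + z)/V)
s(B, G) = -1 (s(B, G) = (-2 + 6)/(-4) = -1/4*4 = -1)
(s(7, 3) + 72)**2 = (-1 + 72)**2 = 71**2 = 5041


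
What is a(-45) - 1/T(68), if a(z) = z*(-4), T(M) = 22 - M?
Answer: 8281/46 ≈ 180.02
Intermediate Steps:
a(z) = -4*z
a(-45) - 1/T(68) = -4*(-45) - 1/(22 - 1*68) = 180 - 1/(22 - 68) = 180 - 1/(-46) = 180 - 1*(-1/46) = 180 + 1/46 = 8281/46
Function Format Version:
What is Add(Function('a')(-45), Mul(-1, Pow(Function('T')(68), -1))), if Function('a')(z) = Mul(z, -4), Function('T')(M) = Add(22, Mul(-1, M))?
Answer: Rational(8281, 46) ≈ 180.02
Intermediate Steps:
Function('a')(z) = Mul(-4, z)
Add(Function('a')(-45), Mul(-1, Pow(Function('T')(68), -1))) = Add(Mul(-4, -45), Mul(-1, Pow(Add(22, Mul(-1, 68)), -1))) = Add(180, Mul(-1, Pow(Add(22, -68), -1))) = Add(180, Mul(-1, Pow(-46, -1))) = Add(180, Mul(-1, Rational(-1, 46))) = Add(180, Rational(1, 46)) = Rational(8281, 46)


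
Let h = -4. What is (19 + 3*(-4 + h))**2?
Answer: 25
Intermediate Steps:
(19 + 3*(-4 + h))**2 = (19 + 3*(-4 - 4))**2 = (19 + 3*(-8))**2 = (19 - 24)**2 = (-5)**2 = 25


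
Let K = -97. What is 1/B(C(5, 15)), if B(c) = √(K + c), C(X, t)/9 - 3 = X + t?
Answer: √110/110 ≈ 0.095346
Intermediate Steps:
C(X, t) = 27 + 9*X + 9*t (C(X, t) = 27 + 9*(X + t) = 27 + (9*X + 9*t) = 27 + 9*X + 9*t)
B(c) = √(-97 + c)
1/B(C(5, 15)) = 1/(√(-97 + (27 + 9*5 + 9*15))) = 1/(√(-97 + (27 + 45 + 135))) = 1/(√(-97 + 207)) = 1/(√110) = √110/110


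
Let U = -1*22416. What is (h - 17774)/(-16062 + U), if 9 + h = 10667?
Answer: 1186/6413 ≈ 0.18494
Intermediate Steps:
h = 10658 (h = -9 + 10667 = 10658)
U = -22416
(h - 17774)/(-16062 + U) = (10658 - 17774)/(-16062 - 22416) = -7116/(-38478) = -7116*(-1/38478) = 1186/6413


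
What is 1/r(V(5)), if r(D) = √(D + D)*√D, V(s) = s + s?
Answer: √2/20 ≈ 0.070711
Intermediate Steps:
V(s) = 2*s
r(D) = D*√2 (r(D) = √(2*D)*√D = (√2*√D)*√D = D*√2)
1/r(V(5)) = 1/((2*5)*√2) = 1/(10*√2) = √2/20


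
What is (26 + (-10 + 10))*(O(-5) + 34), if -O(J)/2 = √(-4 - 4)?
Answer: 884 - 104*I*√2 ≈ 884.0 - 147.08*I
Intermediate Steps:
O(J) = -4*I*√2 (O(J) = -2*√(-4 - 4) = -4*I*√2)
(26 + (-10 + 10))*(O(-5) + 34) = (26 + (-10 + 10))*(-4*I*√2 + 34) = (26 + 0)*(34 - 4*I*√2) = 26*(34 - 4*I*√2) = 884 - 104*I*√2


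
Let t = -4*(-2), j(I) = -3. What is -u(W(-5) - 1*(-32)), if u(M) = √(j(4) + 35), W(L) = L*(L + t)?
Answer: -4*√2 ≈ -5.6569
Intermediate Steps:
t = 8
W(L) = L*(8 + L) (W(L) = L*(L + 8) = L*(8 + L))
u(M) = 4*√2 (u(M) = √(-3 + 35) = √32 = 4*√2)
-u(W(-5) - 1*(-32)) = -4*√2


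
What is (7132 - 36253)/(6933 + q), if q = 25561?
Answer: -29121/32494 ≈ -0.89620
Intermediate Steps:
(7132 - 36253)/(6933 + q) = (7132 - 36253)/(6933 + 25561) = -29121/32494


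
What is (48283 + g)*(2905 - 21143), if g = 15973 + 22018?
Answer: -1573465212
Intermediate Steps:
g = 37991
(48283 + g)*(2905 - 21143) = (48283 + 37991)*(2905 - 21143) = 86274*(-18238) = -1573465212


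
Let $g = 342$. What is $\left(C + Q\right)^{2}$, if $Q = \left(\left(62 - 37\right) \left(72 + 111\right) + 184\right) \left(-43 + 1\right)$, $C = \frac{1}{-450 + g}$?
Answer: $\frac{465991013580625}{11664} \approx 3.9951 \cdot 10^{10}$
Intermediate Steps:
$C = - \frac{1}{108}$ ($C = \frac{1}{-450 + 342} = \frac{1}{-108} = - \frac{1}{108} \approx -0.0092593$)
$Q = -199878$ ($Q = \left(25 \cdot 183 + 184\right) \left(-42\right) = \left(4575 + 184\right) \left(-42\right) = 4759 \left(-42\right) = -199878$)
$\left(C + Q\right)^{2} = \left(- \frac{1}{108} - 199878\right)^{2} = \left(- \frac{21586825}{108}\right)^{2} = \frac{465991013580625}{11664}$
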